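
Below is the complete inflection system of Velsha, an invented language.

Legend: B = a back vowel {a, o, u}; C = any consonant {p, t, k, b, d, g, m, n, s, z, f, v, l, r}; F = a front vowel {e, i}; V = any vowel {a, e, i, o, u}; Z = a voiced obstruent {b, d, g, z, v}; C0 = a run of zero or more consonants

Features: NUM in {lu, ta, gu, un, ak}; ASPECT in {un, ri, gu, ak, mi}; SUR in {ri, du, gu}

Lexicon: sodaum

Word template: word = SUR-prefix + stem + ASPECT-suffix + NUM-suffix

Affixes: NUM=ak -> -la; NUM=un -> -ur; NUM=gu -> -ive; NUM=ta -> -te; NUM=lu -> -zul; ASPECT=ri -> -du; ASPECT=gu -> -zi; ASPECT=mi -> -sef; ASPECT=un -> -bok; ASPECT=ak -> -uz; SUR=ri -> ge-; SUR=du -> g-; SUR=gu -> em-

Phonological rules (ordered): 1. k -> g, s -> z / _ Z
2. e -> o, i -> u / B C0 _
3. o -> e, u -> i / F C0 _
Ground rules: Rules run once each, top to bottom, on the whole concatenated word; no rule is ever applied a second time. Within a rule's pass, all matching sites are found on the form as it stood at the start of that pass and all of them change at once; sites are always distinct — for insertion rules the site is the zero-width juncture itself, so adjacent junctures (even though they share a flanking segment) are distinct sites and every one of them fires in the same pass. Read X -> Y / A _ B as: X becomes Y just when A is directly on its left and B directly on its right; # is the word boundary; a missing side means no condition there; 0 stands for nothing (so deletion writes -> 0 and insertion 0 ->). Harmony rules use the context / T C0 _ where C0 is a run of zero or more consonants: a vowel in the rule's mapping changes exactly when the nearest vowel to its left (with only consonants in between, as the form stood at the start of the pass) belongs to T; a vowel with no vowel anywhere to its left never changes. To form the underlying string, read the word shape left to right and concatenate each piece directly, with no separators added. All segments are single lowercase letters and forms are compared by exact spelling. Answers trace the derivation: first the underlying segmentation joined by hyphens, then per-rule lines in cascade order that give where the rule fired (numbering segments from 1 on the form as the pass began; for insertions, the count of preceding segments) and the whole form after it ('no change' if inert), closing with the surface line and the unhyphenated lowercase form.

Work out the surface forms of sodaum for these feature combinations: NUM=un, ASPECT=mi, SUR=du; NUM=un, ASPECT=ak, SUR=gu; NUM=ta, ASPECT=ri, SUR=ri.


cell NUM=un, ASPECT=mi, SUR=du:
underlying: g-sodaum-sef-ur
1. k -> g, s -> z / _ Z: no change
2. e -> o, i -> u / B C0 _: fires at position(s) 9: gsodaumsofur
3. o -> e, u -> i / F C0 _: no change
surface: gsodaumsofur

cell NUM=un, ASPECT=ak, SUR=gu:
underlying: em-sodaum-uz-ur
1. k -> g, s -> z / _ Z: no change
2. e -> o, i -> u / B C0 _: no change
3. o -> e, u -> i / F C0 _: fires at position(s) 4: emsedaumuzur
surface: emsedaumuzur

cell NUM=ta, ASPECT=ri, SUR=ri:
underlying: ge-sodaum-du-te
1. k -> g, s -> z / _ Z: no change
2. e -> o, i -> u / B C0 _: fires at position(s) 12: gesodaumduto
3. o -> e, u -> i / F C0 _: fires at position(s) 4: gesedaumduto
surface: gesedaumduto


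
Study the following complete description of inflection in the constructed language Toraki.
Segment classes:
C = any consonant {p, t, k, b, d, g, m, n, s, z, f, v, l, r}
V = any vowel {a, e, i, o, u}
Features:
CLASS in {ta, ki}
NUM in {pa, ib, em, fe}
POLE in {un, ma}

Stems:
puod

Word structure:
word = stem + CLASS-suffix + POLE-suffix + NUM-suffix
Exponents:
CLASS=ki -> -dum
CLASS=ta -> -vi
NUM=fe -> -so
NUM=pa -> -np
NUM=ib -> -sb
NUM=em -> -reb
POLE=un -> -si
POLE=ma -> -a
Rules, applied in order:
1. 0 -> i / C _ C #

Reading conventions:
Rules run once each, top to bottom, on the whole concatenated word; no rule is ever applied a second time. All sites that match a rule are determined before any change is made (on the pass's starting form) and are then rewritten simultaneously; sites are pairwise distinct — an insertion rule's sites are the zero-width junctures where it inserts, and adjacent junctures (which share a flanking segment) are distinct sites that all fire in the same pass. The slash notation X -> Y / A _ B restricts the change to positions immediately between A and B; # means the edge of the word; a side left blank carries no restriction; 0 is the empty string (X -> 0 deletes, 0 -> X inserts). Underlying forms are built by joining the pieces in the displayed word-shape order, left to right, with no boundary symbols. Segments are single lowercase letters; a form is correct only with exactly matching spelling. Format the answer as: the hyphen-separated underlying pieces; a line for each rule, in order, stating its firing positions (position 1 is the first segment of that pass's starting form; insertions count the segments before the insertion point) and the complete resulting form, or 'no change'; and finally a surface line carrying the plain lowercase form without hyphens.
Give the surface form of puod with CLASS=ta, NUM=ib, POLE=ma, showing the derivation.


underlying: puod-vi-a-sb
1. 0 -> i / C _ C #: inserts after position(s) 8: puodviasib
surface: puodviasib


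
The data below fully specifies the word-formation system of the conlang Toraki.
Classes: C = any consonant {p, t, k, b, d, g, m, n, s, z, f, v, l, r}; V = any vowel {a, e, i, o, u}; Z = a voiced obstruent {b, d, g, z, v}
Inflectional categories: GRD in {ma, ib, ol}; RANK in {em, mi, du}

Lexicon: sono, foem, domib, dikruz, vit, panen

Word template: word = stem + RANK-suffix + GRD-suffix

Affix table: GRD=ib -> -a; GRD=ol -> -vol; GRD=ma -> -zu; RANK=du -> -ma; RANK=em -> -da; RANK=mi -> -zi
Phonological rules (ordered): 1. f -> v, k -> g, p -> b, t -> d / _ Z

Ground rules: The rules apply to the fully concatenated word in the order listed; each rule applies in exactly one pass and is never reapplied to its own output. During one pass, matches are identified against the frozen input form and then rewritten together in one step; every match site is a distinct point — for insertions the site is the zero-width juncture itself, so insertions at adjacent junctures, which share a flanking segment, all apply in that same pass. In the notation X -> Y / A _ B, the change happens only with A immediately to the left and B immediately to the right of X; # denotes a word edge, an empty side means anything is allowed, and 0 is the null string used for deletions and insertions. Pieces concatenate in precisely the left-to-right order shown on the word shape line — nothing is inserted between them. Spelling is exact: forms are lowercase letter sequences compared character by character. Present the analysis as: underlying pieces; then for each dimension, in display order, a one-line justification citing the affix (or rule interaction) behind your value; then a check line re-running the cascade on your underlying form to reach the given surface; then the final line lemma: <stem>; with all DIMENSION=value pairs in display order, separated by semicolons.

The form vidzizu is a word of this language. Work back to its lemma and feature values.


underlying: vit-zi-zu
GRD=ma - signalled by the affix -zu
RANK=mi - signalled by the affix -zi
check: vitzizu -> vidzizu
lemma: vit; GRD=ma; RANK=mi


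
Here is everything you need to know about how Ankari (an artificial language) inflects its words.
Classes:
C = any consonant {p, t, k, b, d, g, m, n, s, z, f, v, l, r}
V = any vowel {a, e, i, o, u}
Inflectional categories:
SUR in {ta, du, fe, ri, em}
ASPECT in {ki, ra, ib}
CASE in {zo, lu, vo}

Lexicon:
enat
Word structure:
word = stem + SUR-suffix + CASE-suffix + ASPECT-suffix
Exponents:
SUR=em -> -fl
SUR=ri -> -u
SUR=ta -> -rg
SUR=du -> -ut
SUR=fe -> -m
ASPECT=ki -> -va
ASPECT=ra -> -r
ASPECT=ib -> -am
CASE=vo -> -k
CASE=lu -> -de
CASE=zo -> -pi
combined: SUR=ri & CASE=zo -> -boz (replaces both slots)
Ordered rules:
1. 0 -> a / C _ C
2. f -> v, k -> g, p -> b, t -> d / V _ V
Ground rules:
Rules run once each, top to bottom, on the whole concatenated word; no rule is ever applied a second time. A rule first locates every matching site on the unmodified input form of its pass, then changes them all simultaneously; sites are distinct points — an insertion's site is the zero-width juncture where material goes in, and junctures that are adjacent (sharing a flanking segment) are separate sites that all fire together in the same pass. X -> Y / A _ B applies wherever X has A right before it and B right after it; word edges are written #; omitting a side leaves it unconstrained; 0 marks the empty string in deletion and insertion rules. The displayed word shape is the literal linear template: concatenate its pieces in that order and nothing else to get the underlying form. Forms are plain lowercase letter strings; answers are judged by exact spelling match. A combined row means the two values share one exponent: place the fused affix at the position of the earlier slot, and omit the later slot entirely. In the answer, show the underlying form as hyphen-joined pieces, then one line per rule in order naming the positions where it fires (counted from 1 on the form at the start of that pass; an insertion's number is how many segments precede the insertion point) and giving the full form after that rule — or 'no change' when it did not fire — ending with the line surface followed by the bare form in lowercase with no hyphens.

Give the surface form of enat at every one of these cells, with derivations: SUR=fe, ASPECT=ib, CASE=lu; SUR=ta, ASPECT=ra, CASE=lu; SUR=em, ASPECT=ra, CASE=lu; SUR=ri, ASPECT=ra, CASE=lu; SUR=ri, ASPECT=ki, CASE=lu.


cell SUR=fe, ASPECT=ib, CASE=lu:
underlying: enat-m-de-am
1. 0 -> a / C _ C: inserts after position(s) 4, 5: enatamadeam
2. f -> v, k -> g, p -> b, t -> d / V _ V: fires at position(s) 4: enadamadeam
surface: enadamadeam

cell SUR=ta, ASPECT=ra, CASE=lu:
underlying: enat-rg-de-r
1. 0 -> a / C _ C: inserts after position(s) 4, 5, 6: enataragader
2. f -> v, k -> g, p -> b, t -> d / V _ V: fires at position(s) 4: enadaragader
surface: enadaragader

cell SUR=em, ASPECT=ra, CASE=lu:
underlying: enat-fl-de-r
1. 0 -> a / C _ C: inserts after position(s) 4, 5, 6: enatafalader
2. f -> v, k -> g, p -> b, t -> d / V _ V: fires at position(s) 4, 6: enadavalader
surface: enadavalader

cell SUR=ri, ASPECT=ra, CASE=lu:
underlying: enat-u-de-r
1. 0 -> a / C _ C: no change
2. f -> v, k -> g, p -> b, t -> d / V _ V: fires at position(s) 4: enaduder
surface: enaduder

cell SUR=ri, ASPECT=ki, CASE=lu:
underlying: enat-u-de-va
1. 0 -> a / C _ C: no change
2. f -> v, k -> g, p -> b, t -> d / V _ V: fires at position(s) 4: enadudeva
surface: enadudeva


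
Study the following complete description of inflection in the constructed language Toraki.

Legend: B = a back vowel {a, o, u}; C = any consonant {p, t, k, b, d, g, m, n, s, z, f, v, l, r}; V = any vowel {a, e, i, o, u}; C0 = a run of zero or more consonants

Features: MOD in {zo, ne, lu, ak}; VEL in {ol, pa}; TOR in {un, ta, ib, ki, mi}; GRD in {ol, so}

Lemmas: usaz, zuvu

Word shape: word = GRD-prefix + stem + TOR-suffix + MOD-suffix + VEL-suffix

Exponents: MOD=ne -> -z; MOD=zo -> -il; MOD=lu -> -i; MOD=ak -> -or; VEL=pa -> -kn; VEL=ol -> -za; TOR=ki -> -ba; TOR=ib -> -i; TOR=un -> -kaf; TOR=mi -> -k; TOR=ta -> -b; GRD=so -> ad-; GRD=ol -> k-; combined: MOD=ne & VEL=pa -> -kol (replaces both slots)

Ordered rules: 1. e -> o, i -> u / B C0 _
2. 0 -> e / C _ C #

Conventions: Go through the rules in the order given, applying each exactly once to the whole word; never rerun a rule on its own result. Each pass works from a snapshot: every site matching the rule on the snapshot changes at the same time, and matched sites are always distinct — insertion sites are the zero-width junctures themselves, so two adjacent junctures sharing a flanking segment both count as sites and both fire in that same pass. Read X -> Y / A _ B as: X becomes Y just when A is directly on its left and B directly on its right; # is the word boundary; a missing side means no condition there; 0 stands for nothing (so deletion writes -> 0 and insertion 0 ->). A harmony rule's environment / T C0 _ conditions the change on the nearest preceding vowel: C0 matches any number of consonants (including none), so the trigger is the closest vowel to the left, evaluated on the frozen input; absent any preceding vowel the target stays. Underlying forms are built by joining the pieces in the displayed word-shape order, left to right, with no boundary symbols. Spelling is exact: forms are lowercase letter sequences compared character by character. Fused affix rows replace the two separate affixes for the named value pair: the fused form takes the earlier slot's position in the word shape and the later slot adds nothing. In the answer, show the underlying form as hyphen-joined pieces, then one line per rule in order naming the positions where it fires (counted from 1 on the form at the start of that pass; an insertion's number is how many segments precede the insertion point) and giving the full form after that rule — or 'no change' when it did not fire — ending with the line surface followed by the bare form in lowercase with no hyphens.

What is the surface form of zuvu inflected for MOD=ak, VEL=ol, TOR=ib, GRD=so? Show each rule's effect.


underlying: ad-zuvu-i-or-za
1. e -> o, i -> u / B C0 _: fires at position(s) 7: adzuvuuorza
2. 0 -> e / C _ C #: no change
surface: adzuvuuorza


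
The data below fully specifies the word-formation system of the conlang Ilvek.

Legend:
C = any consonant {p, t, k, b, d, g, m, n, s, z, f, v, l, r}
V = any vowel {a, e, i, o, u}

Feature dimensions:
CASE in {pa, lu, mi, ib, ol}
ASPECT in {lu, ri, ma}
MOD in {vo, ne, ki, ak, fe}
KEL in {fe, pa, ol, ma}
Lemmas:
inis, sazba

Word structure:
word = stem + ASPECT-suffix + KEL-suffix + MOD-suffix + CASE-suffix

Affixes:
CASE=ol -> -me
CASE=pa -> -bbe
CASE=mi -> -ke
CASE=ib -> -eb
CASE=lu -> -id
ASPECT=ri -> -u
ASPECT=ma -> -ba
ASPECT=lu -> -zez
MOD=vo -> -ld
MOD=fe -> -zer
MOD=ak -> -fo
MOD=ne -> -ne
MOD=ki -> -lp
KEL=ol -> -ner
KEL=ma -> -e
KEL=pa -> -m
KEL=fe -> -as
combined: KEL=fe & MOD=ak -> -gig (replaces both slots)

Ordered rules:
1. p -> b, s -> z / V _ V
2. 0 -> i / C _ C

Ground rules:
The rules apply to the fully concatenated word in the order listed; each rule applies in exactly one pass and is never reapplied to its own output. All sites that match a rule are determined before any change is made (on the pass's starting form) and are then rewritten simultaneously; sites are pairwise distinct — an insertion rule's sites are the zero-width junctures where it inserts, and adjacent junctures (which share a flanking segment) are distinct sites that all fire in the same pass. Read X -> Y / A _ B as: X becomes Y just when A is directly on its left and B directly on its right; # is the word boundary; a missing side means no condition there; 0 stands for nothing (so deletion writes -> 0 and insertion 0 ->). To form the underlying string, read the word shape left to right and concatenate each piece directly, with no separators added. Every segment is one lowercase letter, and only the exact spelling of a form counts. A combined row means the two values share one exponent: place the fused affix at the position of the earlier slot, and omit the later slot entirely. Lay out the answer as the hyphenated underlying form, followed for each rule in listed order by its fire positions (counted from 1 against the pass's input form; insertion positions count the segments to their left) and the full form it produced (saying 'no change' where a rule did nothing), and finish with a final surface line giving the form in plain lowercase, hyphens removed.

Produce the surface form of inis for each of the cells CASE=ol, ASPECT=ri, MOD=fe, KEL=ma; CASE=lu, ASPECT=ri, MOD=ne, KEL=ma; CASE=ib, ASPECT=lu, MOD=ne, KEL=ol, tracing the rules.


cell CASE=ol, ASPECT=ri, MOD=fe, KEL=ma:
underlying: inis-u-e-zer-me
1. p -> b, s -> z / V _ V: fires at position(s) 4: inizuezerme
2. 0 -> i / C _ C: inserts after position(s) 9: inizuezerime
surface: inizuezerime

cell CASE=lu, ASPECT=ri, MOD=ne, KEL=ma:
underlying: inis-u-e-ne-id
1. p -> b, s -> z / V _ V: fires at position(s) 4: inizueneid
2. 0 -> i / C _ C: no change
surface: inizueneid

cell CASE=ib, ASPECT=lu, MOD=ne, KEL=ol:
underlying: inis-zez-ner-ne-eb
1. p -> b, s -> z / V _ V: no change
2. 0 -> i / C _ C: inserts after position(s) 4, 7, 10: inisizezinerineeb
surface: inisizezinerineeb


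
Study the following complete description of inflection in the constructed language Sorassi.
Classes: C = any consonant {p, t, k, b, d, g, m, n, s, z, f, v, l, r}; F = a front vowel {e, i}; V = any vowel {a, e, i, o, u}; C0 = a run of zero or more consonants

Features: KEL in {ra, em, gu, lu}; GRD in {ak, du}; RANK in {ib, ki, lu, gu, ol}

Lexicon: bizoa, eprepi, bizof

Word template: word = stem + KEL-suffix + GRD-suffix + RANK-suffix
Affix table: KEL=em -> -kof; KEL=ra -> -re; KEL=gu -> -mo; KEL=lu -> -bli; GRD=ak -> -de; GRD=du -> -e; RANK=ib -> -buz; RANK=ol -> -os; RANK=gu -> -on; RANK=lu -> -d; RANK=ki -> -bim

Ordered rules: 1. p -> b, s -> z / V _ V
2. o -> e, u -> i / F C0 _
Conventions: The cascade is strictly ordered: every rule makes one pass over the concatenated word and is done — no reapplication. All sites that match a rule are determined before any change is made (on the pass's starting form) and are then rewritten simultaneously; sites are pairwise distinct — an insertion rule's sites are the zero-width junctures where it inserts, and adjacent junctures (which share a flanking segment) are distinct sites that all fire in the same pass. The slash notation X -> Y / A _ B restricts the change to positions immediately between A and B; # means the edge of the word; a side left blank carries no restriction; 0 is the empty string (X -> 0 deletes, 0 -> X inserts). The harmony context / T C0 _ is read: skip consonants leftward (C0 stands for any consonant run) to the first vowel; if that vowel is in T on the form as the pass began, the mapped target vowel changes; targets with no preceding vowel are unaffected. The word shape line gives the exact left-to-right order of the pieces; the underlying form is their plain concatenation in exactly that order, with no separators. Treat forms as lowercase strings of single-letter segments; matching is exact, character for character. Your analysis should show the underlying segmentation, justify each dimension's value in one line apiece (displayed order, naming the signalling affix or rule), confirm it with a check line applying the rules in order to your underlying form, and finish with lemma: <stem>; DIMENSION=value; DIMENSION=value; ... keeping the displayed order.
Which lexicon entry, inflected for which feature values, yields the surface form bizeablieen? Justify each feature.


underlying: bizoa-bli-e-on
KEL=lu - signalled by the affix -bli
GRD=du - signalled by the affix -e
RANK=gu - signalled by the affix -on
check: bizoablieon -> bizoablieon -> bizeablieen
lemma: bizoa; KEL=lu; GRD=du; RANK=gu


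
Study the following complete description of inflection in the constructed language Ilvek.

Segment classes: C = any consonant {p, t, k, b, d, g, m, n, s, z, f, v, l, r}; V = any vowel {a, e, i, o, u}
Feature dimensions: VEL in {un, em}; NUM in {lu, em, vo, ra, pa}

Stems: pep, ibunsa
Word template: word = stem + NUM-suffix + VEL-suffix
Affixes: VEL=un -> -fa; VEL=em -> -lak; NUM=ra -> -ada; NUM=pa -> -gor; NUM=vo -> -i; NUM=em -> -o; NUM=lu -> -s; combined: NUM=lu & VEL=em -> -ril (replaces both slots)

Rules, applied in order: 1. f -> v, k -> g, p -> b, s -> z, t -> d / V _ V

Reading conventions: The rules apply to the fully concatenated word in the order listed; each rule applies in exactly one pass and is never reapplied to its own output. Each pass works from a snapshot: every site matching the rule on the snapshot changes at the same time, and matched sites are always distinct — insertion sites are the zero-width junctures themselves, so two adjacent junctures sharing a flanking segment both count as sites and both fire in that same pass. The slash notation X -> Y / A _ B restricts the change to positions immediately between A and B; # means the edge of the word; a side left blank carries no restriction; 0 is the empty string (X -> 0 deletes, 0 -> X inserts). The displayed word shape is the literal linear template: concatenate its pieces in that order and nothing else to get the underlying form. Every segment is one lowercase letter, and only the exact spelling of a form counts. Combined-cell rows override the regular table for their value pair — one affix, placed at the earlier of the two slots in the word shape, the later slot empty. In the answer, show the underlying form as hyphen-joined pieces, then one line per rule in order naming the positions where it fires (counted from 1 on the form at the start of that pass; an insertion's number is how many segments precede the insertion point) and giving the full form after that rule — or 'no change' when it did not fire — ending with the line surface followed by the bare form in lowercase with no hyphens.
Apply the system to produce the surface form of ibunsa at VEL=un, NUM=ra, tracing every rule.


underlying: ibunsa-ada-fa
1. f -> v, k -> g, p -> b, s -> z, t -> d / V _ V: fires at position(s) 10: ibunsaadava
surface: ibunsaadava


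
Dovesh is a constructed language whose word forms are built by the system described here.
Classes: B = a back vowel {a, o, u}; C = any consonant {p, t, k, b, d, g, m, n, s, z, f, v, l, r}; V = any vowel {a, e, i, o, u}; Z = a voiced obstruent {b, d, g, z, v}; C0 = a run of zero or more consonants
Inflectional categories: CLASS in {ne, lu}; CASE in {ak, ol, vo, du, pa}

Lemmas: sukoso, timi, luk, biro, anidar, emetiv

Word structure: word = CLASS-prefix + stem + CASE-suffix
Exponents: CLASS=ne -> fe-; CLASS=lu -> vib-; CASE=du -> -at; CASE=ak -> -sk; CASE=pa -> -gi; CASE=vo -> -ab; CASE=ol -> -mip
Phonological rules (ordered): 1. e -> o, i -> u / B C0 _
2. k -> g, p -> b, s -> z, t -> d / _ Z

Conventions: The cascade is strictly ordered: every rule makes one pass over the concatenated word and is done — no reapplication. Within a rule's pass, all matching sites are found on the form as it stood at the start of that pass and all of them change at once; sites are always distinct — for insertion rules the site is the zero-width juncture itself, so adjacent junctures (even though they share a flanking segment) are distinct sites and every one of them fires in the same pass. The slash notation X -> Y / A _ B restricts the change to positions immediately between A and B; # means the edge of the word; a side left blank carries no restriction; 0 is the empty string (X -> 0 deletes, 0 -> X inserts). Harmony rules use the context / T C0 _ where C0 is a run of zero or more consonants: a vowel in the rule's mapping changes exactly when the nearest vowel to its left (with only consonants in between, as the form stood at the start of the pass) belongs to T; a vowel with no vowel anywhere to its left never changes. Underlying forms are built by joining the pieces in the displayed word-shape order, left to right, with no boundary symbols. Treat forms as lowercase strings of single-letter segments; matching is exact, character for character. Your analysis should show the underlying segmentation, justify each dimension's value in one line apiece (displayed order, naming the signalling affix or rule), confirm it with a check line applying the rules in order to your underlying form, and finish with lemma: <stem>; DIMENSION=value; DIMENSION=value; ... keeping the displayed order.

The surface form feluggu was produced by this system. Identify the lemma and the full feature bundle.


underlying: fe-luk-gi
CLASS=ne - signalled by the affix fe-
CASE=pa - signalled by the affix -gi
check: felukgi -> felukgu -> feluggu
lemma: luk; CLASS=ne; CASE=pa


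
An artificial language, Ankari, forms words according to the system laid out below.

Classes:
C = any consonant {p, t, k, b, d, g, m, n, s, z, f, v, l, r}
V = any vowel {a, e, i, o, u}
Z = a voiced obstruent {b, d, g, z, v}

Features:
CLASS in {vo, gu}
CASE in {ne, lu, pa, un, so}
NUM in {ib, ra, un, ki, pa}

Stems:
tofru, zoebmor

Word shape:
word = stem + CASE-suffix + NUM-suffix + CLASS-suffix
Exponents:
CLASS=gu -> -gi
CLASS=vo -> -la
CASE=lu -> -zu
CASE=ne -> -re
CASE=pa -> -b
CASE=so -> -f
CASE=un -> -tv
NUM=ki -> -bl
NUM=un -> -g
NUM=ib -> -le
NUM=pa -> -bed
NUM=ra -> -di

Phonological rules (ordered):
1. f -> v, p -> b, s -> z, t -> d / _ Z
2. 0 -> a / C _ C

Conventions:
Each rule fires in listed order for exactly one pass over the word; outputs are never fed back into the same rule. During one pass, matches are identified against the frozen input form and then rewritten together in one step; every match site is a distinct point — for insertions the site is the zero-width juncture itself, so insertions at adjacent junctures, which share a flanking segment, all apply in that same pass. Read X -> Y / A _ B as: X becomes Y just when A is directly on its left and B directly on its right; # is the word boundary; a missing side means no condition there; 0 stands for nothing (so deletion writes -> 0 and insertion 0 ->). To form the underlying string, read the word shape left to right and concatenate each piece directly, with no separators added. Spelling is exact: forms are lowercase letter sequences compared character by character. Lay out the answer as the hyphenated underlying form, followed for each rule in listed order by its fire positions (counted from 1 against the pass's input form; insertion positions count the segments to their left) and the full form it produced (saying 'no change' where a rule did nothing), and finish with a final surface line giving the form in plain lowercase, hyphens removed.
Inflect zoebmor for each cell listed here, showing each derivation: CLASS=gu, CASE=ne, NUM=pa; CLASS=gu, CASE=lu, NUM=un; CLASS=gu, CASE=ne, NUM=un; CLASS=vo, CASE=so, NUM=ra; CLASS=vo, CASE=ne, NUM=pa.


cell CLASS=gu, CASE=ne, NUM=pa:
underlying: zoebmor-re-bed-gi
1. f -> v, p -> b, s -> z, t -> d / _ Z: no change
2. 0 -> a / C _ C: inserts after position(s) 4, 7, 12: zoebamorarebedagi
surface: zoebamorarebedagi

cell CLASS=gu, CASE=lu, NUM=un:
underlying: zoebmor-zu-g-gi
1. f -> v, p -> b, s -> z, t -> d / _ Z: no change
2. 0 -> a / C _ C: inserts after position(s) 4, 7, 10: zoebamorazugagi
surface: zoebamorazugagi

cell CLASS=gu, CASE=ne, NUM=un:
underlying: zoebmor-re-g-gi
1. f -> v, p -> b, s -> z, t -> d / _ Z: no change
2. 0 -> a / C _ C: inserts after position(s) 4, 7, 10: zoebamoraregagi
surface: zoebamoraregagi

cell CLASS=vo, CASE=so, NUM=ra:
underlying: zoebmor-f-di-la
1. f -> v, p -> b, s -> z, t -> d / _ Z: fires at position(s) 8: zoebmorvdila
2. 0 -> a / C _ C: inserts after position(s) 4, 7, 8: zoebamoravadila
surface: zoebamoravadila

cell CLASS=vo, CASE=ne, NUM=pa:
underlying: zoebmor-re-bed-la
1. f -> v, p -> b, s -> z, t -> d / _ Z: no change
2. 0 -> a / C _ C: inserts after position(s) 4, 7, 12: zoebamorarebedala
surface: zoebamorarebedala


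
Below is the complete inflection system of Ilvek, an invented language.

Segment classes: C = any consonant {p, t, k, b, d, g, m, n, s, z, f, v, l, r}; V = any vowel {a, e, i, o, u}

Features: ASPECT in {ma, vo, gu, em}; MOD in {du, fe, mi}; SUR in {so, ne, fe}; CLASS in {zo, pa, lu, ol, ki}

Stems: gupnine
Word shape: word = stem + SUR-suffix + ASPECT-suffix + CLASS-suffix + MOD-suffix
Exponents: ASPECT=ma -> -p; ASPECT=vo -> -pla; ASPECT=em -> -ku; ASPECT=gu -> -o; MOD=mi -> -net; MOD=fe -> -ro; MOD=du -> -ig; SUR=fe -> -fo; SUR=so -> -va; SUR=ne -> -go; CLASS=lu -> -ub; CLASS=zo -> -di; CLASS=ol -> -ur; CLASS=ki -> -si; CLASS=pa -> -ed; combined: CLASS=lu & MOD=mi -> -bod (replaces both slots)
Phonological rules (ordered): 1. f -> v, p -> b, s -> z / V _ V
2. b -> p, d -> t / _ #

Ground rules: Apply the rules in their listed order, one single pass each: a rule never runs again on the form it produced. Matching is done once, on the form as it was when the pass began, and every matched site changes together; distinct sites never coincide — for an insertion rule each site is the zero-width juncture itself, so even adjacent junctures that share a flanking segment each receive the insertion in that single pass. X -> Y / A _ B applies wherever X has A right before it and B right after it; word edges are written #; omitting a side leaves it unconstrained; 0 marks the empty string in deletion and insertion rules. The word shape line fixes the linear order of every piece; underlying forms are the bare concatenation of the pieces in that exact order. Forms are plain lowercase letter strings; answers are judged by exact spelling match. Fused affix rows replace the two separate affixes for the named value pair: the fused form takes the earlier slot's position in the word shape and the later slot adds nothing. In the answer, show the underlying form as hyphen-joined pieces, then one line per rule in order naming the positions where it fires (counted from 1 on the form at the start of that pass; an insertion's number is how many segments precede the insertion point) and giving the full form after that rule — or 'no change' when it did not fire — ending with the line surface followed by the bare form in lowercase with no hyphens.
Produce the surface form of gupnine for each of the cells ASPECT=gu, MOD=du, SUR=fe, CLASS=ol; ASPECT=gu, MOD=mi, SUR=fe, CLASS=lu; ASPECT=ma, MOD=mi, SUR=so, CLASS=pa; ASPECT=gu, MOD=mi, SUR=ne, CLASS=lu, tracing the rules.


cell ASPECT=gu, MOD=du, SUR=fe, CLASS=ol:
underlying: gupnine-fo-o-ur-ig
1. f -> v, p -> b, s -> z / V _ V: fires at position(s) 8: gupninevoourig
2. b -> p, d -> t / _ #: no change
surface: gupninevoourig

cell ASPECT=gu, MOD=mi, SUR=fe, CLASS=lu:
underlying: gupnine-fo-o-bod
1. f -> v, p -> b, s -> z / V _ V: fires at position(s) 8: gupninevoobod
2. b -> p, d -> t / _ #: fires at position(s) 13: gupninevoobot
surface: gupninevoobot

cell ASPECT=ma, MOD=mi, SUR=so, CLASS=pa:
underlying: gupnine-va-p-ed-net
1. f -> v, p -> b, s -> z / V _ V: fires at position(s) 10: gupninevabednet
2. b -> p, d -> t / _ #: no change
surface: gupninevabednet

cell ASPECT=gu, MOD=mi, SUR=ne, CLASS=lu:
underlying: gupnine-go-o-bod
1. f -> v, p -> b, s -> z / V _ V: no change
2. b -> p, d -> t / _ #: fires at position(s) 13: gupninegoobot
surface: gupninegoobot


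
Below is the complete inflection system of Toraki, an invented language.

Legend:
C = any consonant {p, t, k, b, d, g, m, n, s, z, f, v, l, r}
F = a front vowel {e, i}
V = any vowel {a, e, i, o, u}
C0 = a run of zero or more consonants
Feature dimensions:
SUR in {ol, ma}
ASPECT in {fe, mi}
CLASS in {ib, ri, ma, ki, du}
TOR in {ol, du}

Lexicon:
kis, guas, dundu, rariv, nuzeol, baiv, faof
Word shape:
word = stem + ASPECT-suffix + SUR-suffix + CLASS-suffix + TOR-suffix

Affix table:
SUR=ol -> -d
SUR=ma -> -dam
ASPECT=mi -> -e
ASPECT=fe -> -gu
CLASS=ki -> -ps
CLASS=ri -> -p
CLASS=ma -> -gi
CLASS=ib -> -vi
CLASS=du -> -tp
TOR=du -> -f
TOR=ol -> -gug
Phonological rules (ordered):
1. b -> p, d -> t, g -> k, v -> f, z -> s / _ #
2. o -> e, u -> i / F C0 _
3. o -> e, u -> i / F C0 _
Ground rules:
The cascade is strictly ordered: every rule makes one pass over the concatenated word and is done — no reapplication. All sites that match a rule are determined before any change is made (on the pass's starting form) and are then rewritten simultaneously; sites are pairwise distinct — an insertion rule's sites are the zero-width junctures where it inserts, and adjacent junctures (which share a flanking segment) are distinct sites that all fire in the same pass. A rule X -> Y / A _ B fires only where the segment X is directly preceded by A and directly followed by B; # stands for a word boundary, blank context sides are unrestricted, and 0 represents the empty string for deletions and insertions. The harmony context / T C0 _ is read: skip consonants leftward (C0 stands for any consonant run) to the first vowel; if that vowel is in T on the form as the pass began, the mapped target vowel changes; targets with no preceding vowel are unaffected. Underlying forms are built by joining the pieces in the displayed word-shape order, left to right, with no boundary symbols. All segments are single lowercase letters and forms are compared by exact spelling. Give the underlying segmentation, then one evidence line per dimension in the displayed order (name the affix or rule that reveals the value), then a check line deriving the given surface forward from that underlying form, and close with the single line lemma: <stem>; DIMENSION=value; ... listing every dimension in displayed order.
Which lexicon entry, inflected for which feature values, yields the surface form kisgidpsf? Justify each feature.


underlying: kis-gu-d-ps-f
SUR=ol - signalled by the affix -d
ASPECT=fe - signalled by the affix -gu
CLASS=ki - signalled by the affix -ps
TOR=du - signalled by the affix -f
check: kisgudpsf -> kisgudpsf -> kisgidpsf -> kisgidpsf
lemma: kis; SUR=ol; ASPECT=fe; CLASS=ki; TOR=du


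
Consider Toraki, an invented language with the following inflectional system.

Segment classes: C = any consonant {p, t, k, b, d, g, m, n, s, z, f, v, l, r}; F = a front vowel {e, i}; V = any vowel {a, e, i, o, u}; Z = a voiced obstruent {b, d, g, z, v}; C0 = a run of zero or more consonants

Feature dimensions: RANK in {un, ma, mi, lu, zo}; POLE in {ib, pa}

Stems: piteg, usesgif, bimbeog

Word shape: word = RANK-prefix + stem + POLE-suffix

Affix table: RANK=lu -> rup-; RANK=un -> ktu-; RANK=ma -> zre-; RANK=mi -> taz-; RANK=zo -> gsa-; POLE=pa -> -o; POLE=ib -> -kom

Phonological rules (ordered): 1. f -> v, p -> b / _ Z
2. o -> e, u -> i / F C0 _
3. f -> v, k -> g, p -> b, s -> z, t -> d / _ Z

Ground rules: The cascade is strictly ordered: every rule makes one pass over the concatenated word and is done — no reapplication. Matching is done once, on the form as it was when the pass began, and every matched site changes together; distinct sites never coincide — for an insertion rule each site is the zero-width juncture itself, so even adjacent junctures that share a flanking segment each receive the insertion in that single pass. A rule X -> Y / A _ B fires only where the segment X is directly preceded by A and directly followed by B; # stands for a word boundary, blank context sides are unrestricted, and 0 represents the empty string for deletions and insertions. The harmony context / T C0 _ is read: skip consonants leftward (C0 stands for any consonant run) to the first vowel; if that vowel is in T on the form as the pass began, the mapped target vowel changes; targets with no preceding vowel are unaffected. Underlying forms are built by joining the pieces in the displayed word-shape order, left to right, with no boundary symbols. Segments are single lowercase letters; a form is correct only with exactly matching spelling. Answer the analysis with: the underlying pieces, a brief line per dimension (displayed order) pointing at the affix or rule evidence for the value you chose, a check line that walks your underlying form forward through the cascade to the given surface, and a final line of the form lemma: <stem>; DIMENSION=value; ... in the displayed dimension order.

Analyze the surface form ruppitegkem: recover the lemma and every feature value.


underlying: rup-piteg-kom
RANK=lu - signalled by the affix rup-
POLE=ib - signalled by the affix -kom
check: ruppitegkom -> ruppitegkom -> ruppitegkem -> ruppitegkem
lemma: piteg; RANK=lu; POLE=ib


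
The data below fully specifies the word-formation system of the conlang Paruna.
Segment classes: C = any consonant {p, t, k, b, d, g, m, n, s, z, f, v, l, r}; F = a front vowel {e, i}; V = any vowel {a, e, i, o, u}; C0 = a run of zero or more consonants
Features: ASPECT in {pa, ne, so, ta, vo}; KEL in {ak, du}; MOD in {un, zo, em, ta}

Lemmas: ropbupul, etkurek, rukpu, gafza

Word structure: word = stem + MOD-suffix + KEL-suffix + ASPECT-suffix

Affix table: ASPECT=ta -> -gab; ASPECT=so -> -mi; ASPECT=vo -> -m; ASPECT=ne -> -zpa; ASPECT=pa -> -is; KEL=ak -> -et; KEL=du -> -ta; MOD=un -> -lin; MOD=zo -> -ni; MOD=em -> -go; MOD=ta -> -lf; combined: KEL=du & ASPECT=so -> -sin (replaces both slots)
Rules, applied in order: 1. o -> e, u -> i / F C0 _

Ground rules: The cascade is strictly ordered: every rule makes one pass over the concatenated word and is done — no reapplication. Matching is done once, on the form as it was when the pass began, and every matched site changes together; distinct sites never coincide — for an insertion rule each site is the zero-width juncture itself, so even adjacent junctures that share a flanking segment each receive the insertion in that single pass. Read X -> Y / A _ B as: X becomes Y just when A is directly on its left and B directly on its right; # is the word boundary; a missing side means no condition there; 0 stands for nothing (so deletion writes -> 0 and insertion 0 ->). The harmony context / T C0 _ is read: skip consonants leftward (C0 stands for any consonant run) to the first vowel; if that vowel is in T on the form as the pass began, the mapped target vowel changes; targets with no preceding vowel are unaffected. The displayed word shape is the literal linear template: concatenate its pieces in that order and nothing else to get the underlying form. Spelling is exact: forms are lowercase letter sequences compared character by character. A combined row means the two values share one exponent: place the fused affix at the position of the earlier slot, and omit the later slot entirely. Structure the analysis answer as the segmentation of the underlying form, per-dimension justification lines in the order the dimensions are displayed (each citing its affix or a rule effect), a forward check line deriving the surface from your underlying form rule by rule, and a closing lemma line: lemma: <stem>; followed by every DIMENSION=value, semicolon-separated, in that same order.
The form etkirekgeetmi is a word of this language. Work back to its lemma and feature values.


underlying: etkurek-go-et-mi
ASPECT=so - signalled by the affix -mi
KEL=ak - signalled by the affix -et
MOD=em - signalled by the affix -go
check: etkurekgoetmi -> etkirekgeetmi
lemma: etkurek; ASPECT=so; KEL=ak; MOD=em


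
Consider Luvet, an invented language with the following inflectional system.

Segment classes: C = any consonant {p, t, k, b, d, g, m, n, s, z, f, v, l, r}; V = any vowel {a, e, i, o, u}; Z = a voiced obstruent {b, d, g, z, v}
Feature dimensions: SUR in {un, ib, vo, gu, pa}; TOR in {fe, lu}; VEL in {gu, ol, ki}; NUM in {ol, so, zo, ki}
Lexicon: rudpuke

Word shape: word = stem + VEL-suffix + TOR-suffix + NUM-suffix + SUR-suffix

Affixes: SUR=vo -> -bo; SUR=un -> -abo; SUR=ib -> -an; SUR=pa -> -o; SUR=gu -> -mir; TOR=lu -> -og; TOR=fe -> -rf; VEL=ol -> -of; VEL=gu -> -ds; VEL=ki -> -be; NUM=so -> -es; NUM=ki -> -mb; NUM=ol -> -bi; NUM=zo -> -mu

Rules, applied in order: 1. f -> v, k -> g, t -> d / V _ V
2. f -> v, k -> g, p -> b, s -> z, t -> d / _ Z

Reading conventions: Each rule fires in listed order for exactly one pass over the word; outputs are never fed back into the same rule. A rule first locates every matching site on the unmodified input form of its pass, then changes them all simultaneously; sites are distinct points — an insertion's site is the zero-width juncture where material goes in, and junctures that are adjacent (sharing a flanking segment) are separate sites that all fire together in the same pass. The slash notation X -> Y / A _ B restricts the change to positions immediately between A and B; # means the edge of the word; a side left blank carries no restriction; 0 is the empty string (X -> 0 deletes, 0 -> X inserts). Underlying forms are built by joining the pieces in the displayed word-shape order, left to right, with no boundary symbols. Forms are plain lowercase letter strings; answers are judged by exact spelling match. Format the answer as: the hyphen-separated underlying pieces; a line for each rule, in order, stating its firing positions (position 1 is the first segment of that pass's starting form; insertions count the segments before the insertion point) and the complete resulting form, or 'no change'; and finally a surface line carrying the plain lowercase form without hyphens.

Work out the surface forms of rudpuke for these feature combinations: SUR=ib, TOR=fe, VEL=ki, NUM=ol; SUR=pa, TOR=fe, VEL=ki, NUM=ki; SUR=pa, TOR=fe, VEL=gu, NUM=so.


cell SUR=ib, TOR=fe, VEL=ki, NUM=ol:
underlying: rudpuke-be-rf-bi-an
1. f -> v, k -> g, t -> d / V _ V: fires at position(s) 6: rudpugeberfbian
2. f -> v, k -> g, p -> b, s -> z, t -> d / _ Z: fires at position(s) 11: rudpugebervbian
surface: rudpugebervbian

cell SUR=pa, TOR=fe, VEL=ki, NUM=ki:
underlying: rudpuke-be-rf-mb-o
1. f -> v, k -> g, t -> d / V _ V: fires at position(s) 6: rudpugeberfmbo
2. f -> v, k -> g, p -> b, s -> z, t -> d / _ Z: no change
surface: rudpugeberfmbo

cell SUR=pa, TOR=fe, VEL=gu, NUM=so:
underlying: rudpuke-ds-rf-es-o
1. f -> v, k -> g, t -> d / V _ V: fires at position(s) 6: rudpugedsrfeso
2. f -> v, k -> g, p -> b, s -> z, t -> d / _ Z: no change
surface: rudpugedsrfeso
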